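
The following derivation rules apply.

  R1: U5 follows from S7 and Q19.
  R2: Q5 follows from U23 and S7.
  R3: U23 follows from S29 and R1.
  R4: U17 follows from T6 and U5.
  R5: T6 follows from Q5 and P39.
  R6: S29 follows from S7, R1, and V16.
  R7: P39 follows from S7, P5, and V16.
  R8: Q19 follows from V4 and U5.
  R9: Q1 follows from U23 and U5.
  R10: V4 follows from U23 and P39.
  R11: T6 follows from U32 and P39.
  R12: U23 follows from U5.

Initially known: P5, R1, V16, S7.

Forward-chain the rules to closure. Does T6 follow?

S7, R1, and V16 hold, so S29 follows (R6).
From S7, P5, and V16, R7 gives P39.
S29 and R1 hold, so U23 follows (R3).
From U23 and S7, R2 gives Q5.
Q5 and P39 hold, so T6 follows (R5).

Yes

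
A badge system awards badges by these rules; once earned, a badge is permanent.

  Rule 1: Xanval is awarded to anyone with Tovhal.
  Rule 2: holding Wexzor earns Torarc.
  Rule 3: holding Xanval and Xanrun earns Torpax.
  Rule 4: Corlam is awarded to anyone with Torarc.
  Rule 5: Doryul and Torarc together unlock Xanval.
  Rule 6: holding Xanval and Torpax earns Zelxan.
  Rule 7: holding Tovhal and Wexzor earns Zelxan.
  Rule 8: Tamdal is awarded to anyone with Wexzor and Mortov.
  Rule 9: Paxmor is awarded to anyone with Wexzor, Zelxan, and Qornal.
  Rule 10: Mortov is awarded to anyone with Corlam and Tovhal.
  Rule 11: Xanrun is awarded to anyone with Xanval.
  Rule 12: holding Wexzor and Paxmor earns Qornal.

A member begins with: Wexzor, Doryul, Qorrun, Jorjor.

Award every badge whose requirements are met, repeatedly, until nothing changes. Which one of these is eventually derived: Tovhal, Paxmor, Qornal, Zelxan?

Zelxan

With Wexzor, Torarc is earned (Rule 2).
With Doryul and Torarc, Xanval is earned (Rule 5).
With Xanval, Xanrun is earned (Rule 11).
With Xanval and Xanrun, Torpax is earned (Rule 3).
With Xanval and Torpax, Zelxan is earned (Rule 6).
Qornal would need Wexzor and Paxmor (Rule 12), but Paxmor is never earned. Paxmor would need Wexzor, Zelxan, and Qornal (Rule 9), but Qornal is never earned. No rule produces Tovhal, and it is not given.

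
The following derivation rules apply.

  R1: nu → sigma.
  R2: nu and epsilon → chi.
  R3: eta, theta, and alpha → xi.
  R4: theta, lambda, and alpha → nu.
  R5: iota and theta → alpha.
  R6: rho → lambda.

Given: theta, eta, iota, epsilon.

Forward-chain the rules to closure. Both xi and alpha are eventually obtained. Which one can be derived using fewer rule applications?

alpha

alpha: From iota and theta, R5 gives alpha. [1 rule application]
xi: iota and theta hold, so alpha follows (R5). eta, theta, and alpha hold, so xi follows (R3). [2 rule applications]
alpha needs fewer.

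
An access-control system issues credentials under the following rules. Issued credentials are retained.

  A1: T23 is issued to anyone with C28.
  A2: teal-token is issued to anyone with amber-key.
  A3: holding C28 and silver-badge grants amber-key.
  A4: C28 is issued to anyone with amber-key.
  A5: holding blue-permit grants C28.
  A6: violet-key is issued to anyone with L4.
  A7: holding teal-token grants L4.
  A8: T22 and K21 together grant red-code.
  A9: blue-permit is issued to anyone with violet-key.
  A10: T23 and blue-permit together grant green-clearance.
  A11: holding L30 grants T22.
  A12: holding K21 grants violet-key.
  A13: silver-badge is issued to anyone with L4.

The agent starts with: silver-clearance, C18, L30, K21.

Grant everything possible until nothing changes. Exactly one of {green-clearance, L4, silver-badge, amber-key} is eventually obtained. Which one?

green-clearance

Holding K21 grants violet-key (A12).
Holding violet-key grants blue-permit (A9).
Holding blue-permit grants C28 (A5).
Holding C28 grants T23 (A1).
Holding T23 and blue-permit grants green-clearance (A10).
amber-key would need C28 and silver-badge (A3), but silver-badge is never granted. silver-badge would need L4 (A13), but L4 is never granted. L4 would need teal-token (A7), but teal-token is never granted.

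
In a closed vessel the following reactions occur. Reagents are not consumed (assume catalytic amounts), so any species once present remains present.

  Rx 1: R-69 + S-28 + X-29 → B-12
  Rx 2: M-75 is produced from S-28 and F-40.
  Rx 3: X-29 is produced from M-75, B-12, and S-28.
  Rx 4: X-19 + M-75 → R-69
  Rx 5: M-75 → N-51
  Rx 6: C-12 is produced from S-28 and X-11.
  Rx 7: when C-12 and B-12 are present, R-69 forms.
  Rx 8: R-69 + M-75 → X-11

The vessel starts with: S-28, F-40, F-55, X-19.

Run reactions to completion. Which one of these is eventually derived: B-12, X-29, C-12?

C-12

S-28 and F-40 present → M-75 forms (Rx 2).
X-19 and M-75 present → R-69 forms (Rx 4).
R-69 and M-75 present → X-11 forms (Rx 8).
S-28 and X-11 present → C-12 forms (Rx 6).
X-29 would need M-75, B-12, and S-28 (Rx 3), but B-12 never forms. B-12 would need R-69, S-28, and X-29 (Rx 1), but X-29 never forms.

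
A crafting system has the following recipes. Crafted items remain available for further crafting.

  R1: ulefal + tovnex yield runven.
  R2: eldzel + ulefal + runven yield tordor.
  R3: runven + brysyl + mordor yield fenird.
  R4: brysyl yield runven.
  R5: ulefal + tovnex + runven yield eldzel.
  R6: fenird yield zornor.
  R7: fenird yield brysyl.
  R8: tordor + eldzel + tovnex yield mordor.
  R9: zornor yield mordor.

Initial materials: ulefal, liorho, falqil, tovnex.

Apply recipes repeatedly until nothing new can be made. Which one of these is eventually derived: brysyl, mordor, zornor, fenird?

Using R1, ulefal and tovnex make runven.
ulefal + tovnex + runven → eldzel (R5).
eldzel + ulefal + runven → tordor (R2).
tordor + eldzel + tovnex → mordor (R8).
zornor would need fenird (R6), but fenird is never obtained. brysyl would need fenird (R7), but fenird is never obtained. fenird would need runven, brysyl, and mordor (R3), but brysyl is never obtained.

mordor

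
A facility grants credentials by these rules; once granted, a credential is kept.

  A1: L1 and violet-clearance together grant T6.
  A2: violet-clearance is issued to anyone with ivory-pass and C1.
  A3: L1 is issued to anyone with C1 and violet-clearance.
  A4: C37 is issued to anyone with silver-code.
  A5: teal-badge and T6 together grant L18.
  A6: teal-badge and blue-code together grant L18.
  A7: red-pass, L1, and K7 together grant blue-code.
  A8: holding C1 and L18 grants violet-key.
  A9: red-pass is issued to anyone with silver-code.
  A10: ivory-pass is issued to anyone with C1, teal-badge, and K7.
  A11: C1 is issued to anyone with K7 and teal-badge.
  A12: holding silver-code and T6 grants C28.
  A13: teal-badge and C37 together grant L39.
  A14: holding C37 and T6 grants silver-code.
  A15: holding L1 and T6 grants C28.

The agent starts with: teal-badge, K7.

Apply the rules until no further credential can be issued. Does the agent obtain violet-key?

Holding K7 and teal-badge grants C1 (A11).
Holding C1, teal-badge, and K7 grants ivory-pass (A10).
Holding ivory-pass and C1 grants violet-clearance (A2).
Holding C1 and violet-clearance grants L1 (A3).
Holding L1 and violet-clearance grants T6 (A1).
Holding teal-badge and T6 grants L18 (A5).
Holding C1 and L18 grants violet-key (A8).

Yes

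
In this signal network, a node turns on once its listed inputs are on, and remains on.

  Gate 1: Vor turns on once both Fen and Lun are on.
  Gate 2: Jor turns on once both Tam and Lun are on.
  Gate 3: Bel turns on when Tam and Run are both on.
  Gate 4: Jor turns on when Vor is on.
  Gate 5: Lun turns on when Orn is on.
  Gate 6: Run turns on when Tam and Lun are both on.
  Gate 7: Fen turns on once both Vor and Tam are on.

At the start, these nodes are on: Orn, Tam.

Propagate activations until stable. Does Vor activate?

Vor would need Fen and Lun (Gate 1), but Fen never turns on.

No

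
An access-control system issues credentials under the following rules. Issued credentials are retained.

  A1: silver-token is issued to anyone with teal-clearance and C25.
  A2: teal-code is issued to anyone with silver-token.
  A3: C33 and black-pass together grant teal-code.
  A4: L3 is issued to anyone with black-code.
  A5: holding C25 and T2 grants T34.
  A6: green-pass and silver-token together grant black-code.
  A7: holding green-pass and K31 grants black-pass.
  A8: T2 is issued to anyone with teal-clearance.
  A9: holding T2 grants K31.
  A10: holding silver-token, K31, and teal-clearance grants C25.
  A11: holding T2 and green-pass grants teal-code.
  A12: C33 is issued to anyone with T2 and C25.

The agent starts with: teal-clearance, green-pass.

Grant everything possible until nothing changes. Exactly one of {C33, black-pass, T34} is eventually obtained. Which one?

black-pass

Holding teal-clearance grants T2 (A8).
Holding T2 grants K31 (A9).
Holding green-pass and K31 grants black-pass (A7).
C33 would need T2 and C25 (A12), but C25 is never granted. T34 would need C25 and T2 (A5), but C25 is never granted.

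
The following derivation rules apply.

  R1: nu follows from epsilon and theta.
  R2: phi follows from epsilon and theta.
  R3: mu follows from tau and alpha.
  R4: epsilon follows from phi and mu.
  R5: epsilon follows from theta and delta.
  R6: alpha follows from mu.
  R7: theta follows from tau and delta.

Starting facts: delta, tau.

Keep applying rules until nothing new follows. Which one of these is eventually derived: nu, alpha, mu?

nu

From tau and delta, R7 gives theta.
theta and delta hold, so epsilon follows (R5).
epsilon and theta hold, so nu follows (R1).
alpha would need mu (R6), but mu is never established. mu would need tau and alpha (R3), but alpha is never established.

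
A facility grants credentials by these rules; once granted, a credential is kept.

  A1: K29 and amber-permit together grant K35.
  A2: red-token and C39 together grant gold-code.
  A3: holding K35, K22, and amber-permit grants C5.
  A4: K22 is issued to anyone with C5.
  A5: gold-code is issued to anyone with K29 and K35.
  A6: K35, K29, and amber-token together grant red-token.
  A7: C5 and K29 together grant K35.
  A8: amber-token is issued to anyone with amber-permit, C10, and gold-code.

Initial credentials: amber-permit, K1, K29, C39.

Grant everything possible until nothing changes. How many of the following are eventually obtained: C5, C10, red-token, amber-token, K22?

0

C5 would need K35, K22, and amber-permit (A3), but K22 is never granted.
No rule produces C10, and it is not given.
red-token would need K35, K29, and amber-token (A6), but amber-token is never granted.
amber-token would need amber-permit, C10, and gold-code (A8), but C10 is never granted.
K22 would need C5 (A4), but C5 is never granted.
None of the 5 are reached.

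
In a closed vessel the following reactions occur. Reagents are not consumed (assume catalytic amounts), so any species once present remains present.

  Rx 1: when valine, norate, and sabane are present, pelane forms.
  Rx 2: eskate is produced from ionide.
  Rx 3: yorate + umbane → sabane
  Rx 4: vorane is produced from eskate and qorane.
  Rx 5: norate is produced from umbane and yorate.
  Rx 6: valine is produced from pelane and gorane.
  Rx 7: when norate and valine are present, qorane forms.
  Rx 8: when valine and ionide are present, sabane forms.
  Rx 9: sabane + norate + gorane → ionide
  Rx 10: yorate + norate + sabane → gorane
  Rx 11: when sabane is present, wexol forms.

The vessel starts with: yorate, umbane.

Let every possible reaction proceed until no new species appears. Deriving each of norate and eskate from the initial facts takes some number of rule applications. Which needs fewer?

norate: umbane and yorate present → norate forms (Rx 5). [1 rule application]
eskate: yorate and umbane present → sabane forms (Rx 3). umbane and yorate present → norate forms (Rx 5). yorate, norate, and sabane present → gorane forms (Rx 10). sabane, norate, and gorane present → ionide forms (Rx 9). ionide present → eskate forms (Rx 2). [5 rule applications]
norate needs fewer.

norate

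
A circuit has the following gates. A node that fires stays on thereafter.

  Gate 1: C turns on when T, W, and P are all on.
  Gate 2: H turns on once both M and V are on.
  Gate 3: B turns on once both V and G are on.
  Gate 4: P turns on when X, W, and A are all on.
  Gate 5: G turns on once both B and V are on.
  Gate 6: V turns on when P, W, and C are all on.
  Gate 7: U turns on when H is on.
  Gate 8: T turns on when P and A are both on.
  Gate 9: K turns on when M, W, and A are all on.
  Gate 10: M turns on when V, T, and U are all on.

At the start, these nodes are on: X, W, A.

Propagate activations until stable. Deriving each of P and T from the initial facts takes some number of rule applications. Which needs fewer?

P

P: Gate 4: X, W, and A on → P on. [1 rule application]
T: Gate 4: X, W, and A on → P on. Gate 8: P and A on → T on. [2 rule applications]
P needs fewer.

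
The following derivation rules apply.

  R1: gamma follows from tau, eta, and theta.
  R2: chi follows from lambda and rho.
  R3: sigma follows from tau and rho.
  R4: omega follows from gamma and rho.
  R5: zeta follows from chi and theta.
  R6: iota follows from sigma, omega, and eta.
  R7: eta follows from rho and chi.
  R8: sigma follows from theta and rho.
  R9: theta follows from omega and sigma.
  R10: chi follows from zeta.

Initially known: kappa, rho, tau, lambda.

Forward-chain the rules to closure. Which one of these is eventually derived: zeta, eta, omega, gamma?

eta

From lambda and rho, R2 gives chi.
From rho and chi, R7 gives eta.
omega would need gamma and rho (R4), but gamma is never established. zeta would need chi and theta (R5), but theta is never established. gamma would need tau, eta, and theta (R1), but theta is never established.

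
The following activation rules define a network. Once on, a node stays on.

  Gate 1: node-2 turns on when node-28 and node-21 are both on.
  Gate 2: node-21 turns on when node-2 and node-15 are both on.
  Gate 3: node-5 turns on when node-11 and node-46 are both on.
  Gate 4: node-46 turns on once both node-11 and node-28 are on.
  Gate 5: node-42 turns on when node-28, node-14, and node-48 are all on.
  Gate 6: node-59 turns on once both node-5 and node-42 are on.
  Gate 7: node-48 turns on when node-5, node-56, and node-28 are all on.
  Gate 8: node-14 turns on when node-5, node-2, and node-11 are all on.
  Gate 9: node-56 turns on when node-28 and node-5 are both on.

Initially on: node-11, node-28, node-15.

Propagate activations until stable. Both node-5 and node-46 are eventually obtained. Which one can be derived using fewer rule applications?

node-46

node-46: Gate 4: node-11 and node-28 on → node-46 on. [1 rule application]
node-5: Gate 4: node-11 and node-28 on → node-46 on. Gate 3: node-11 and node-46 on → node-5 on. [2 rule applications]
node-46 needs fewer.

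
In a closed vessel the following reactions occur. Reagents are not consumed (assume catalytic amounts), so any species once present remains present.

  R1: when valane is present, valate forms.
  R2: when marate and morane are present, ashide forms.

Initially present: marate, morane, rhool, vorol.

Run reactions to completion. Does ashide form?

Yes

marate and morane present → ashide forms (R2).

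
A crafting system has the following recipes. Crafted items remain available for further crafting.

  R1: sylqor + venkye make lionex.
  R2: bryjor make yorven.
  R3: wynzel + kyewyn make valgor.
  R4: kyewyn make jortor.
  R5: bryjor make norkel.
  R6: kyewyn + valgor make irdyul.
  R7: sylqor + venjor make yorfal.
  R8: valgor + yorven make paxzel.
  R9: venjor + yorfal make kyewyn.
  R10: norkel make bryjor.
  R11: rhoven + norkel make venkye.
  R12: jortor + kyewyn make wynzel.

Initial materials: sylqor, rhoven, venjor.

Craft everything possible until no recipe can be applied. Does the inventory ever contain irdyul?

Using R7, sylqor and venjor make yorfal.
venjor + yorfal → kyewyn (R9).
Using R4, kyewyn makes jortor.
jortor + kyewyn → wynzel (R12).
Using R3, wynzel and kyewyn make valgor.
kyewyn + valgor → irdyul (R6).

Yes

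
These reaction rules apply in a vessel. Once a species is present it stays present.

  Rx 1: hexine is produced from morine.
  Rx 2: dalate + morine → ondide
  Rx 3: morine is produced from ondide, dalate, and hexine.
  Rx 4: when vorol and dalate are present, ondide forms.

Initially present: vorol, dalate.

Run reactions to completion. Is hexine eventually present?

No

hexine would need morine (Rx 1), but morine never forms.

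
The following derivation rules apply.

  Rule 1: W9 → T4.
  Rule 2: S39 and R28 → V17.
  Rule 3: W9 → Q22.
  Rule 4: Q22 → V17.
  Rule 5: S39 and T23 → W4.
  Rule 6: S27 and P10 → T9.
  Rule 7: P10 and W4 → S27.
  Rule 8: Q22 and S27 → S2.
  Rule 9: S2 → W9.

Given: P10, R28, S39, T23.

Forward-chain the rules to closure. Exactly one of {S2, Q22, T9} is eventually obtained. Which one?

T9

S39 and T23 hold, so W4 follows (Rule 5).
From P10 and W4, Rule 7 gives S27.
S27 and P10 hold, so T9 follows (Rule 6).
Q22 would need W9 (Rule 3), but W9 is never established. S2 would need Q22 and S27 (Rule 8), but Q22 is never established.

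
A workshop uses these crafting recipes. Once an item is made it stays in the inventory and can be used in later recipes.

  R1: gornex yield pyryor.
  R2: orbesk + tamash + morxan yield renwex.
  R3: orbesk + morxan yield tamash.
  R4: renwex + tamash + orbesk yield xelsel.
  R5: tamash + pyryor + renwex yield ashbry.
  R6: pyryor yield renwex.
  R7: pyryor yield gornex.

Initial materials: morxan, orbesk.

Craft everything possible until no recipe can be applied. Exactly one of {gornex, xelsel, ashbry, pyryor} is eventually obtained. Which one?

orbesk + morxan → tamash (R3).
orbesk + tamash + morxan → renwex (R2).
Using R4, renwex, tamash, and orbesk make xelsel.
ashbry would need tamash, pyryor, and renwex (R5), but pyryor is never obtained. gornex would need pyryor (R7), but pyryor is never obtained. pyryor would need gornex (R1), but gornex is never obtained.

xelsel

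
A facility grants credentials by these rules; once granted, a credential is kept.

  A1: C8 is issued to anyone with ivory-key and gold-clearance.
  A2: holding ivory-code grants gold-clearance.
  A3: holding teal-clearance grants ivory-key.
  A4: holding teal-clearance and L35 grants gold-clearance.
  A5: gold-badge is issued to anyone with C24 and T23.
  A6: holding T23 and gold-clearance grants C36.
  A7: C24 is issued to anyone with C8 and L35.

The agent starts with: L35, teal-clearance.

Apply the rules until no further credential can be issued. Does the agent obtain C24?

Yes

Holding teal-clearance and L35 grants gold-clearance (A4).
Holding teal-clearance grants ivory-key (A3).
Holding ivory-key and gold-clearance grants C8 (A1).
Holding C8 and L35 grants C24 (A7).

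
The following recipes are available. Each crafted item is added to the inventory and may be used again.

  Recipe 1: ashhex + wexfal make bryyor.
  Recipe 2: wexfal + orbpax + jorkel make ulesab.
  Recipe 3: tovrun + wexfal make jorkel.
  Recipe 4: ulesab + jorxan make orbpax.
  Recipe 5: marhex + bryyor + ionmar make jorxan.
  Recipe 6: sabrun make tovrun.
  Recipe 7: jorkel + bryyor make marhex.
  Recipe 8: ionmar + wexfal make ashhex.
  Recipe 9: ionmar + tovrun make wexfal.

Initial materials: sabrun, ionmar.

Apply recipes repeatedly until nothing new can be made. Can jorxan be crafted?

Yes

Using Recipe 6, sabrun makes tovrun.
Using Recipe 9, ionmar and tovrun make wexfal.
tovrun + wexfal → jorkel (Recipe 3).
Using Recipe 8, ionmar and wexfal make ashhex.
ashhex + wexfal → bryyor (Recipe 1).
jorkel + bryyor → marhex (Recipe 7).
Using Recipe 5, marhex, bryyor, and ionmar make jorxan.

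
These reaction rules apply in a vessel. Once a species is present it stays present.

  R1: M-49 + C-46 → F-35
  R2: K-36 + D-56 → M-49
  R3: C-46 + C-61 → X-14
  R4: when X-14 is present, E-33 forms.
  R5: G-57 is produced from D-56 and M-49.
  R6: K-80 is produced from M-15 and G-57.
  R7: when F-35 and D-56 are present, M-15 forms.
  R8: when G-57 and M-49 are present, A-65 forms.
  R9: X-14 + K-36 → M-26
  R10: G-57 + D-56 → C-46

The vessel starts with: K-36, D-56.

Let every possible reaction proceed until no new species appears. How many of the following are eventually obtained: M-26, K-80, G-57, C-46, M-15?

K-36 and D-56 present → M-49 forms (R2).
D-56 and M-49 present → G-57 forms (R5).
G-57 and D-56 present → C-46 forms (R10).
M-49 and C-46 present → F-35 forms (R1).
F-35 and D-56 present → M-15 forms (R7).
M-15 and G-57 present → K-80 forms (R6).
M-26 would need X-14 and K-36 (R9), but X-14 never forms.
K-80: reached.
G-57: reached.
C-46: reached.
M-15: reached.
Reached: K-80, G-57, C-46, and M-15 — 4 of the 5.

4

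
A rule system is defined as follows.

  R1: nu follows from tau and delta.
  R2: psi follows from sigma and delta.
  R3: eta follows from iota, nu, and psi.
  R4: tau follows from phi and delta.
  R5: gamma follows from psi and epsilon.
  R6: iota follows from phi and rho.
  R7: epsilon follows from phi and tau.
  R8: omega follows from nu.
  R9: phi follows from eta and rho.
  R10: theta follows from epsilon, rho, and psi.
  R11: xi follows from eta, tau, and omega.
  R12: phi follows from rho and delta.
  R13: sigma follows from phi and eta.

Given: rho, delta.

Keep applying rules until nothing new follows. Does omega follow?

Yes

rho and delta hold, so phi follows (R12).
phi and delta hold, so tau follows (R4).
tau and delta hold, so nu follows (R1).
From nu, R8 gives omega.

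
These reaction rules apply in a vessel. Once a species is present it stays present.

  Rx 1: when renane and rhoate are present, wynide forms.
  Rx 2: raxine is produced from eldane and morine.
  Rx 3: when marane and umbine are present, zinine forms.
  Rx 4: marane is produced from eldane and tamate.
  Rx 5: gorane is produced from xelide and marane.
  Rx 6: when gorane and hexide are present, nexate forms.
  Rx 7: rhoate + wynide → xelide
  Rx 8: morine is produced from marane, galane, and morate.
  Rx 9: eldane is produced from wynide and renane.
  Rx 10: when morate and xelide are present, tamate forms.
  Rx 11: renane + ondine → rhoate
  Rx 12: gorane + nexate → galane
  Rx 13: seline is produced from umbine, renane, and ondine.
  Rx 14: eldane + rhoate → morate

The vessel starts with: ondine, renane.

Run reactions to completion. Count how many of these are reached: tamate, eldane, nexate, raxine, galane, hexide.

renane and ondine present → rhoate forms (Rx 11).
renane and rhoate present → wynide forms (Rx 1).
rhoate and wynide present → xelide forms (Rx 7).
wynide and renane present → eldane forms (Rx 9).
eldane and rhoate present → morate forms (Rx 14).
morate and xelide present → tamate forms (Rx 10).
tamate: reached.
eldane: reached.
nexate would need gorane and hexide (Rx 6), but hexide never forms.
raxine would need eldane and morine (Rx 2), but morine never forms.
galane would need gorane and nexate (Rx 12), but nexate never forms.
No rule produces hexide, and it is not given.
Reached: tamate and eldane — 2 of the 6.

2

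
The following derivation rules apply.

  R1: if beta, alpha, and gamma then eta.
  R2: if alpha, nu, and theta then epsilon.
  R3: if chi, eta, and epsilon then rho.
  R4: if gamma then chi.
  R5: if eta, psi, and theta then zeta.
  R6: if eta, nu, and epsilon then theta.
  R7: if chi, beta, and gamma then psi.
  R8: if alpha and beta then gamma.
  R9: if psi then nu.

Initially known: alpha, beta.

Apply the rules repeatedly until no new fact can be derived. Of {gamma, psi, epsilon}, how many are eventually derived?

2

alpha and beta hold, so gamma follows (R8).
From gamma, R4 gives chi.
From chi, beta, and gamma, R7 gives psi.
gamma: reached.
psi: reached.
epsilon would need alpha, nu, and theta (R2), but theta is never established.
Reached: gamma and psi — 2 of the 3.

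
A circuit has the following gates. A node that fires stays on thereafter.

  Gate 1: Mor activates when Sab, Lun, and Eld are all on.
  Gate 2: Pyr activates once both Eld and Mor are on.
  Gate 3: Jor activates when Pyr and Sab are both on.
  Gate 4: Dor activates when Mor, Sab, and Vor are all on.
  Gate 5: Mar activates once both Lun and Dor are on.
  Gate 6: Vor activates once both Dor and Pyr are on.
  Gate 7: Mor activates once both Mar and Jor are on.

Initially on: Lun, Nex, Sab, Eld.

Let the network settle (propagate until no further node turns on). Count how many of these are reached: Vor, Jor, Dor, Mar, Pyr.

2

Sab, Lun, and Eld are on, so Mor activates (Gate 1).
Eld and Mor are on, so Pyr activates (Gate 2).
Pyr and Sab are on, so Jor activates (Gate 3).
Vor would need Dor and Pyr (Gate 6), but Dor never turns on.
Jor: reached.
Dor would need Mor, Sab, and Vor (Gate 4), but Vor never turns on.
Mar would need Lun and Dor (Gate 5), but Dor never turns on.
Pyr: reached.
Reached: Jor and Pyr — 2 of the 5.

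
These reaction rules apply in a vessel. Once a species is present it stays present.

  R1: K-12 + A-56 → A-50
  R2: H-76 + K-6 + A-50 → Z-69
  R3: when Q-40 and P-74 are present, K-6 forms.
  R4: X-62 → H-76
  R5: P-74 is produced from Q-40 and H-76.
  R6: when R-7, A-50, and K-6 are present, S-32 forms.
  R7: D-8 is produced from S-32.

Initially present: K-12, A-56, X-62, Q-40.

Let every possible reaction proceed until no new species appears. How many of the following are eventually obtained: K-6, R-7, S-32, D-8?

X-62 present → H-76 forms (R4).
Q-40 and H-76 present → P-74 forms (R5).
Q-40 and P-74 present → K-6 forms (R3).
K-6: reached.
No rule produces R-7, and it is not given.
S-32 would need R-7, A-50, and K-6 (R6), but R-7 never forms.
D-8 would need S-32 (R7), but S-32 never forms.
Reached: K-6 — 1 of the 4.

1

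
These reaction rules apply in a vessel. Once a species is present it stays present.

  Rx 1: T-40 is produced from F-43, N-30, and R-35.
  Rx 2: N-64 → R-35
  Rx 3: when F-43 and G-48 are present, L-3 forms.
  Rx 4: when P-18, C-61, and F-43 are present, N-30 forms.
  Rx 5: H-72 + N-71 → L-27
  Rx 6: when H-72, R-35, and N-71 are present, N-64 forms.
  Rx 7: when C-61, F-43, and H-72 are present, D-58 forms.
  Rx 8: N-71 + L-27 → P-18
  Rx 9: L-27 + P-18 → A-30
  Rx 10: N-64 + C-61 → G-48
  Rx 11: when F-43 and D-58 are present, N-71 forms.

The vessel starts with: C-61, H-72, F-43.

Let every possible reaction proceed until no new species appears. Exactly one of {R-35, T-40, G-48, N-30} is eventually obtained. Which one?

C-61, F-43, and H-72 present → D-58 forms (Rx 7).
F-43 and D-58 present → N-71 forms (Rx 11).
H-72 and N-71 present → L-27 forms (Rx 5).
N-71 and L-27 present → P-18 forms (Rx 8).
P-18, C-61, and F-43 present → N-30 forms (Rx 4).
T-40 would need F-43, N-30, and R-35 (Rx 1), but R-35 never forms. R-35 would need N-64 (Rx 2), but N-64 never forms. G-48 would need N-64 and C-61 (Rx 10), but N-64 never forms.

N-30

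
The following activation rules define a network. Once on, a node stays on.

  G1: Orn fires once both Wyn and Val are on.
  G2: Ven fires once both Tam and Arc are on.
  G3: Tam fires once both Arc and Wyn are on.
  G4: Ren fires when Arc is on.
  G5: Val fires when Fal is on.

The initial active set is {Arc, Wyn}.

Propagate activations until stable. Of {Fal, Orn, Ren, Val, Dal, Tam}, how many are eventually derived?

2

G3: Arc and Wyn on → Tam on.
G4: Arc on → Ren on.
No rule produces Fal, and it is not given.
Orn would need Wyn and Val (G1), but Val never turns on.
Ren: reached.
Val would need Fal (G5), but Fal never turns on.
No rule produces Dal, and it is not given.
Tam: reached.
Reached: Ren and Tam — 2 of the 6.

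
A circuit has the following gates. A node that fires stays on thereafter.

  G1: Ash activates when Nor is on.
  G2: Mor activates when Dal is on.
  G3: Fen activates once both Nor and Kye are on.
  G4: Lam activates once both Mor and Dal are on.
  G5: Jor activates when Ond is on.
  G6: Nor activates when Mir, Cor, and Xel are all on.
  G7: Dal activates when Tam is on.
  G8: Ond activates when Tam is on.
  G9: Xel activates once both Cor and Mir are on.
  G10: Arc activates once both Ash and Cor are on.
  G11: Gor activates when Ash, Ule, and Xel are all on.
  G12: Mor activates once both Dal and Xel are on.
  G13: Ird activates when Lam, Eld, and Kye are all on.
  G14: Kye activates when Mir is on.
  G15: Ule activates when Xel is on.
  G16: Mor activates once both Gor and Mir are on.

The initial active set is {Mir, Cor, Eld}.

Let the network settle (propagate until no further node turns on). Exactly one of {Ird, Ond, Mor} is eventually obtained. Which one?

Mor

Cor and Mir are on, so Xel activates (G9).
Mir, Cor, and Xel are on, so Nor activates (G6).
G15: Xel on → Ule on.
G1: Nor on → Ash on.
Ash, Ule, and Xel are on, so Gor activates (G11).
Gor and Mir are on, so Mor activates (G16).
Ond would need Tam (G8), but Tam never turns on. Ird would need Lam, Eld, and Kye (G13), but Lam never turns on.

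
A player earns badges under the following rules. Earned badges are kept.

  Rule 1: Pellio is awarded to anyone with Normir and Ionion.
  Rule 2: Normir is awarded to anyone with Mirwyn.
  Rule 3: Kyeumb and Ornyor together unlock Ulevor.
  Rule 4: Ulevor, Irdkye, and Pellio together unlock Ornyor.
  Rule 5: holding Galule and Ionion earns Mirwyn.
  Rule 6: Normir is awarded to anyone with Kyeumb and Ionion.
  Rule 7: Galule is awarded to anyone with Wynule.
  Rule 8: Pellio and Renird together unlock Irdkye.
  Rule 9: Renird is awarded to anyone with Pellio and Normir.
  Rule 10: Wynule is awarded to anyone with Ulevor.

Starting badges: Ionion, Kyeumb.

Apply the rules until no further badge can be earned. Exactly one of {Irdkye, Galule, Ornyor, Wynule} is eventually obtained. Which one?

With Kyeumb and Ionion, Normir is earned (Rule 6).
With Normir and Ionion, Pellio is earned (Rule 1).
With Pellio and Normir, Renird is earned (Rule 9).
With Pellio and Renird, Irdkye is earned (Rule 8).
Wynule would need Ulevor (Rule 10), but Ulevor is never earned. Ornyor would need Ulevor, Irdkye, and Pellio (Rule 4), but Ulevor is never earned. Galule would need Wynule (Rule 7), but Wynule is never earned.

Irdkye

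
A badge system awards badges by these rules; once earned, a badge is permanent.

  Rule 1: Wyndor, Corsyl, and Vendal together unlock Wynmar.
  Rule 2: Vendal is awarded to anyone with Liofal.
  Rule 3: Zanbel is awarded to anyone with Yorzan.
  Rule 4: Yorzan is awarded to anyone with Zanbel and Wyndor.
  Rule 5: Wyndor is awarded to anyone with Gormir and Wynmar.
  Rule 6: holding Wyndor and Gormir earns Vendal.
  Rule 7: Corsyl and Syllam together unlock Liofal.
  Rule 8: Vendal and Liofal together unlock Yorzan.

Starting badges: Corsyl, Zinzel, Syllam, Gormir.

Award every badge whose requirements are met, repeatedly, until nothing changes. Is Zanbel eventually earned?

Yes

With Corsyl and Syllam, Liofal is earned (Rule 7).
With Liofal, Vendal is earned (Rule 2).
With Vendal and Liofal, Yorzan is earned (Rule 8).
With Yorzan, Zanbel is earned (Rule 3).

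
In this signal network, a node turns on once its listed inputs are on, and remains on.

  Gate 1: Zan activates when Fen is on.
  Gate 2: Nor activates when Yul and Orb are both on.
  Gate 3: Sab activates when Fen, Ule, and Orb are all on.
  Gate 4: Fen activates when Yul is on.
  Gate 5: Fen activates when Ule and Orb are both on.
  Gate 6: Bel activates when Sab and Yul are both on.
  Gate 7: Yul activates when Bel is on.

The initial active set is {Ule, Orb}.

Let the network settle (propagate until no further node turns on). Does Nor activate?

No

Nor would need Yul and Orb (Gate 2), but Yul never turns on.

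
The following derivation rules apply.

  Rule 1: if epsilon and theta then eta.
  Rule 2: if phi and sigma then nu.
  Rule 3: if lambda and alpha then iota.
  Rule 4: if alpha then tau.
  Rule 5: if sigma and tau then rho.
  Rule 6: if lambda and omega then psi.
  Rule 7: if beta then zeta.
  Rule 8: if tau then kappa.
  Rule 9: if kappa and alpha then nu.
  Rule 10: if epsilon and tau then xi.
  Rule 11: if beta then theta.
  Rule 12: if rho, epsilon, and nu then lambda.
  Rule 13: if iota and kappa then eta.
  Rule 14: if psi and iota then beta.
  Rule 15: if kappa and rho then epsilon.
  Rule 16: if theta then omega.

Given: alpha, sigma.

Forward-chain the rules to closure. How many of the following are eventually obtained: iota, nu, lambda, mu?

From alpha, Rule 4 gives tau.
From sigma and tau, Rule 5 gives rho.
From tau, Rule 8 gives kappa.
kappa and alpha hold, so nu follows (Rule 9).
kappa and rho hold, so epsilon follows (Rule 15).
rho, epsilon, and nu hold, so lambda follows (Rule 12).
lambda and alpha hold, so iota follows (Rule 3).
iota: reached.
nu: reached.
lambda: reached.
No rule produces mu, and it is not given.
Reached: iota, nu, and lambda — 3 of the 4.

3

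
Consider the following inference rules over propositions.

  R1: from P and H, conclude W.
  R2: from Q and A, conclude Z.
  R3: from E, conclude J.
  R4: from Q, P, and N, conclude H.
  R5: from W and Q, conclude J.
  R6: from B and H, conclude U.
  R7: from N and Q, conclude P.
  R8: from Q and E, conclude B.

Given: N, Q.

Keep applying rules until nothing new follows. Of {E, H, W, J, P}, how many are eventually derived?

4

N and Q hold, so P follows (R7).
From Q, P, and N, R4 gives H.
P and H hold, so W follows (R1).
W and Q hold, so J follows (R5).
No rule produces E, and it is not given.
H: reached.
W: reached.
J: reached.
P: reached.
Reached: H, W, J, and P — 4 of the 5.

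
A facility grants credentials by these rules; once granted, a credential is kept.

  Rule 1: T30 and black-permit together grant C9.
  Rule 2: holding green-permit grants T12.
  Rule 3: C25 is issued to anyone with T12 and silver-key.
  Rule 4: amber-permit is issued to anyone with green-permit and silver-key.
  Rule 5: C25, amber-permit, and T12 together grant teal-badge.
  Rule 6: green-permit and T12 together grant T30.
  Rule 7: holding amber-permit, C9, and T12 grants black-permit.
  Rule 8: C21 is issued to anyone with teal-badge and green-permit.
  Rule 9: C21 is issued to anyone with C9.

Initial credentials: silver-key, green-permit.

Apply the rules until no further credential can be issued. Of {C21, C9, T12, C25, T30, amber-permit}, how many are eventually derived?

5

Holding green-permit grants T12 (Rule 2).
Holding green-permit and silver-key grants amber-permit (Rule 4).
Holding green-permit and T12 grants T30 (Rule 6).
Holding T12 and silver-key grants C25 (Rule 3).
Holding C25, amber-permit, and T12 grants teal-badge (Rule 5).
Holding teal-badge and green-permit grants C21 (Rule 8).
C21: reached.
C9 would need T30 and black-permit (Rule 1), but black-permit is never granted.
T12: reached.
C25: reached.
T30: reached.
amber-permit: reached.
Reached: C21, T12, C25, T30, and amber-permit — 5 of the 6.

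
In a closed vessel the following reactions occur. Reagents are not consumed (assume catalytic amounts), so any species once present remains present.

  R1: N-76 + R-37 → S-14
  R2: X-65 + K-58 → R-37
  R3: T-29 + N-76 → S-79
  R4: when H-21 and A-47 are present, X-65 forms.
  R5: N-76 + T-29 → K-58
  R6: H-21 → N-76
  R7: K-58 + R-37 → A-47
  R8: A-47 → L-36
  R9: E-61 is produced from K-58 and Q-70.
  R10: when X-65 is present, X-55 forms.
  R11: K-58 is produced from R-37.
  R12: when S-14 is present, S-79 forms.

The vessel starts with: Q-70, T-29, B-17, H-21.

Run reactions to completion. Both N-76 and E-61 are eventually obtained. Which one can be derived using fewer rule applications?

N-76: H-21 present → N-76 forms (R6). [1 rule application]
E-61: H-21 present → N-76 forms (R6). N-76 and T-29 present → K-58 forms (R5). K-58 and Q-70 present → E-61 forms (R9). [3 rule applications]
N-76 needs fewer.

N-76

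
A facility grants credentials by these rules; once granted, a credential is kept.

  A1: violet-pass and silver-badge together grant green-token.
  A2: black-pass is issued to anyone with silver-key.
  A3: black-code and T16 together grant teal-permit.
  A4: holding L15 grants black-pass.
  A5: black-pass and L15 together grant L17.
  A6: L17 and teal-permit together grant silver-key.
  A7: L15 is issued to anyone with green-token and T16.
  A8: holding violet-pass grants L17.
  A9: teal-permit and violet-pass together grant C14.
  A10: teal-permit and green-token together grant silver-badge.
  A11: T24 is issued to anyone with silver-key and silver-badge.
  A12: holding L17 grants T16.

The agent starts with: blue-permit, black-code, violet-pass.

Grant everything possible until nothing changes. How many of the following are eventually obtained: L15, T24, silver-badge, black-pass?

Holding violet-pass grants L17 (A8).
Holding L17 grants T16 (A12).
Holding black-code and T16 grants teal-permit (A3).
Holding L17 and teal-permit grants silver-key (A6).
Holding silver-key grants black-pass (A2).
L15 would need green-token and T16 (A7), but green-token is never granted.
T24 would need silver-key and silver-badge (A11), but silver-badge is never granted.
silver-badge would need teal-permit and green-token (A10), but green-token is never granted.
black-pass: reached.
Reached: black-pass — 1 of the 4.

1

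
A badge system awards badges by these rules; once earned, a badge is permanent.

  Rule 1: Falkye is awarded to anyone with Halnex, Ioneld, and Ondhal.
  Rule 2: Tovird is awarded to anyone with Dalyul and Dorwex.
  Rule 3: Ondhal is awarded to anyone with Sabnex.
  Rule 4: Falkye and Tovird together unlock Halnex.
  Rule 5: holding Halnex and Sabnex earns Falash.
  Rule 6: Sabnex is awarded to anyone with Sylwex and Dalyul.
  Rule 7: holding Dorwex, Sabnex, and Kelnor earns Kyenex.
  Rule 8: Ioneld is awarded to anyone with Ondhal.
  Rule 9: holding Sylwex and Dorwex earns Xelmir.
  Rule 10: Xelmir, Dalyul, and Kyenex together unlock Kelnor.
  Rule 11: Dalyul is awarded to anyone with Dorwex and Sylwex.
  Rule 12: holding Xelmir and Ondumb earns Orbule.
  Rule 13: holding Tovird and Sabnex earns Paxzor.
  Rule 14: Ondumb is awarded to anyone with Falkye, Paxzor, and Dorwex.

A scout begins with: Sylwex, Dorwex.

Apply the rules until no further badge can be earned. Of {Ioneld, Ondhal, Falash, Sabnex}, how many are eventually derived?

3

With Dorwex and Sylwex, Dalyul is earned (Rule 11).
With Sylwex and Dalyul, Sabnex is earned (Rule 6).
With Sabnex, Ondhal is earned (Rule 3).
With Ondhal, Ioneld is earned (Rule 8).
Ioneld: reached.
Ondhal: reached.
Falash would need Halnex and Sabnex (Rule 5), but Halnex is never earned.
Sabnex: reached.
Reached: Ioneld, Ondhal, and Sabnex — 3 of the 4.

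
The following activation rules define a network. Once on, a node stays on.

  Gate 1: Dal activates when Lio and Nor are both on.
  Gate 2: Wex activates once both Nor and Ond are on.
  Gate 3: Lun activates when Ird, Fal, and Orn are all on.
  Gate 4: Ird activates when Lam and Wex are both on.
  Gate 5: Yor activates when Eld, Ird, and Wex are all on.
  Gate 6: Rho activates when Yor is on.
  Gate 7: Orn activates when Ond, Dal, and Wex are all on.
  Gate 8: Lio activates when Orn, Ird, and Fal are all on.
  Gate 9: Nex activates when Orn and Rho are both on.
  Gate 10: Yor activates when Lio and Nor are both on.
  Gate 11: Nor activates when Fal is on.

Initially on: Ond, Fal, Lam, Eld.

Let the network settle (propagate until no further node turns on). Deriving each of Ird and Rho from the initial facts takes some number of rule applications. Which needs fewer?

Ird

Ird: Fal is on, so Nor activates (Gate 11). Nor and Ond are on, so Wex activates (Gate 2). Lam and Wex are on, so Ird activates (Gate 4). [3 rule applications]
Rho: Gate 11: Fal on → Nor on. Nor and Ond are on, so Wex activates (Gate 2). Gate 4: Lam and Wex on → Ird on. Gate 5: Eld, Ird, and Wex on → Yor on. Gate 6: Yor on → Rho on. [5 rule applications]
Ird needs fewer.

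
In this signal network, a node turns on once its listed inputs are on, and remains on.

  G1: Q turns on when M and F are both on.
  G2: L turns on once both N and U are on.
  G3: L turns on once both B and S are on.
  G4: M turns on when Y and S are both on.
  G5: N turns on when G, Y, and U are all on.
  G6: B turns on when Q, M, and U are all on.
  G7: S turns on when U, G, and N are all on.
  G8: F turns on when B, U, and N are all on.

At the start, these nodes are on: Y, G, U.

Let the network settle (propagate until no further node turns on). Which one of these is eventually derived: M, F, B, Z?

G5: G, Y, and U on → N on.
U, G, and N are on, so S turns on (G7).
Y and S are on, so M turns on (G4).
B would need Q, M, and U (G6), but Q never turns on. F would need B, U, and N (G8), but B never turns on. No rule produces Z, and it is not given.

M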